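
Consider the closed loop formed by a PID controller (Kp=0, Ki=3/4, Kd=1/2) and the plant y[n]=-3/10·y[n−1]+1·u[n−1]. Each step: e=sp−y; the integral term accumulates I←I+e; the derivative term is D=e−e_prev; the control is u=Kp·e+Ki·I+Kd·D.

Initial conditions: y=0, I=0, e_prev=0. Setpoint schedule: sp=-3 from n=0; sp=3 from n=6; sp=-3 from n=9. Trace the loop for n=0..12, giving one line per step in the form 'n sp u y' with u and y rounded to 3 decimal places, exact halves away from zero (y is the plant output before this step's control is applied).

0 -3 -3.750 0.000
1 -3 0.188 -3.750
2 -3 -7.453 1.313
3 -3 3.293 -7.847
4 -3 -14.519 5.647
5 -3 13.068 -16.213
6 3 -23.133 17.932
7 3 37.796 -28.513
8 3 -55.370 46.350
9 -3 86.580 -69.275
10 -3 -139.323 107.363
11 -3 214.842 -171.532
12 -3 -345.499 266.302

(exact arithmetic carried between steps; '≈' marks a value shown rounded to 6 d.p. or computed from one; I and e_prev carry over from the previous line; the table rounds u and y to 3 d.p., halves away from zero)
n=0: y=0, sp=-3, e=sp−y=-3; I=-3, D=e−e_prev=-3; u=0·(-3)+3/4·(-3)+1/2·(-3)=-3.75; next y=-3/10·0+1·(-3.75)=-3.75
n=1: y=-3.75, sp=-3, e=sp−y=0.75; I=-2.25, D=e−e_prev=3.75; u=0·0.75+3/4·(-2.25)+1/2·3.75=0.1875; next y=-3/10·(-3.75)+1·0.1875=1.3125
n=2: y=1.3125, sp=-3, e=sp−y=-4.3125; I=-6.5625, D=e−e_prev=-5.0625; u=0·(-4.3125)+3/4·(-6.5625)+1/2·(-5.0625)=-7.453125; next y=-3/10·1.3125+1·(-7.453125)=-7.846875
n=3: y=-7.846875, sp=-3, e=sp−y=4.846875; I=-1.715625, D=e−e_prev=9.159375; u=0·4.846875+3/4·(-1.715625)+1/2·9.159375≈3.292969; next y=-3/10·(-7.846875)+1·3.292969≈5.647031
n=4: y≈5.647031, sp=-3, e=sp−y≈-8.647031; I≈-10.362656, D=e−e_prev≈-13.493906; u=0·(-8.647031)+3/4·(-10.362656)+1/2·(-13.493906)≈-14.518945; next y=-3/10·5.647031+1·(-14.518945)≈-16.213055
n=5: y≈-16.213055, sp=-3, e=sp−y≈13.213055; I≈2.850398, D=e−e_prev≈21.860086; u=0·13.213055+3/4·2.850398+1/2·21.860086≈13.067842; next y=-3/10·(-16.213055)+1·13.067842≈17.931758
n=6: y≈17.931758, sp=3, e=sp−y≈-14.931758; I≈-12.081360, D=e−e_prev≈-28.144813; u=0·(-14.931758)+3/4·(-12.081360)+1/2·(-28.144813)≈-23.133426; next y=-3/10·17.931758+1·(-23.133426)≈-28.512954
n=7: y≈-28.512954, sp=3, e=sp−y≈31.512954; I≈19.431594, D=e−e_prev≈46.444712; u=0·31.512954+3/4·19.431594+1/2·46.444712≈37.796051; next y=-3/10·(-28.512954)+1·37.796051≈46.349938
n=8: y≈46.349938, sp=3, e=sp−y≈-43.349938; I≈-23.918344, D=e−e_prev≈-74.862891; u=0·(-43.349938)+3/4·(-23.918344)+1/2·(-74.862891)≈-55.370203; next y=-3/10·46.349938+1·(-55.370203)≈-69.275185
n=9: y≈-69.275185, sp=-3, e=sp−y≈66.275185; I≈42.356841, D=e−e_prev≈109.625122; u=0·66.275185+3/4·42.356841+1/2·109.625122≈86.580192; next y=-3/10·(-69.275185)+1·86.580192≈107.362747
n=10: y≈107.362747, sp=-3, e=sp−y≈-110.362747; I≈-68.005906, D=e−e_prev≈-176.637932; u=0·(-110.362747)+3/4·(-68.005906)+1/2·(-176.637932)≈-139.323396; next y=-3/10·107.362747+1·(-139.323396)≈-171.532220
n=11: y≈-171.532220, sp=-3, e=sp−y≈168.532220; I≈100.526314, D=e−e_prev≈278.894967; u=0·168.532220+3/4·100.526314+1/2·278.894967≈214.842219; next y=-3/10·(-171.532220)+1·214.842219≈266.301885
n=12: y≈266.301885, sp=-3, e=sp−y≈-269.301885; I≈-168.775571, D=e−e_prev≈-437.834104; u=0·(-269.301885)+3/4·(-168.775571)+1/2·(-437.834104)≈-345.498730; next y=-3/10·266.301885+1·(-345.498730)≈-425.389296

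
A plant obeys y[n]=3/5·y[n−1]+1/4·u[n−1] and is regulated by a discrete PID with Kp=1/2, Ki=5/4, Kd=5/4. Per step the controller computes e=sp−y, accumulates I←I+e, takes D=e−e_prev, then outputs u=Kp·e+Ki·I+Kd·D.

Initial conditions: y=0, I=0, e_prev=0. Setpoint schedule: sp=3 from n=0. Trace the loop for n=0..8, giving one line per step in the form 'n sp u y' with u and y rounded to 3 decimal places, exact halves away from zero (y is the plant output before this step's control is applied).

0 3 9.000 0.000
1 3 2.250 2.250
2 3 7.013 1.913
3 3 4.986 2.901
4 3 6.087 2.987
5 3 5.230 3.314
6 3 5.300 3.296
7 3 4.888 3.303
8 3 4.815 3.203

(exact arithmetic carried between steps; '≈' marks a value shown rounded to 6 d.p. or computed from one; I and e_prev carry over from the previous line; the table rounds u and y to 3 d.p., halves away from zero)
n=0: y=0, sp=3, e=sp−y=3; I=3, D=e−e_prev=3; u=1/2·3+5/4·3+5/4·3=9; next y=3/5·0+1/4·9=2.25
n=1: y=2.25, sp=3, e=sp−y=0.75; I=3.75, D=e−e_prev=-2.25; u=1/2·0.75+5/4·3.75+5/4·(-2.25)=2.25; next y=3/5·2.25+1/4·2.25=1.9125
n=2: y=1.9125, sp=3, e=sp−y=1.0875; I=4.8375, D=e−e_prev=0.3375; u=1/2·1.0875+5/4·4.8375+5/4·0.3375=7.0125; next y=3/5·1.9125+1/4·7.0125=2.900625
n=3: y=2.900625, sp=3, e=sp−y=0.099375; I=4.936875, D=e−e_prev=-0.988125; u=1/2·0.099375+5/4·4.936875+5/4·(-0.988125)=4.985625; next y=3/5·2.900625+1/4·4.985625≈2.986781
n=4: y≈2.986781, sp=3, e=sp−y≈0.013219; I≈4.950094, D=e−e_prev≈-0.086156; u=1/2·0.013219+5/4·4.950094+5/4·(-0.086156)≈6.086531; next y=3/5·2.986781+1/4·6.086531≈3.313702
n=5: y≈3.313702, sp=3, e=sp−y≈-0.313702; I≈4.636392, D=e−e_prev≈-0.326920; u=1/2·(-0.313702)+5/4·4.636392+5/4·(-0.326920)≈5.229989; next y=3/5·3.313702+1/4·5.229989≈3.295718
n=6: y≈3.295718, sp=3, e=sp−y≈-0.295718; I≈4.340674, D=e−e_prev≈0.017983; u=1/2·(-0.295718)+5/4·4.340674+5/4·0.017983≈5.300463; next y=3/5·3.295718+1/4·5.300463≈3.302547
n=7: y≈3.302547, sp=3, e=sp−y≈-0.302547; I≈4.038127, D=e−e_prev≈-0.006828; u=1/2·(-0.302547)+5/4·4.038127+5/4·(-0.006828)≈4.887851; next y=3/5·3.302547+1/4·4.887851≈3.203491
n=8: y≈3.203491, sp=3, e=sp−y≈-0.203491; I≈3.834637, D=e−e_prev≈0.099056; u=1/2·(-0.203491)+5/4·3.834637+5/4·0.099056≈4.815371; next y=3/5·3.203491+1/4·4.815371≈3.125937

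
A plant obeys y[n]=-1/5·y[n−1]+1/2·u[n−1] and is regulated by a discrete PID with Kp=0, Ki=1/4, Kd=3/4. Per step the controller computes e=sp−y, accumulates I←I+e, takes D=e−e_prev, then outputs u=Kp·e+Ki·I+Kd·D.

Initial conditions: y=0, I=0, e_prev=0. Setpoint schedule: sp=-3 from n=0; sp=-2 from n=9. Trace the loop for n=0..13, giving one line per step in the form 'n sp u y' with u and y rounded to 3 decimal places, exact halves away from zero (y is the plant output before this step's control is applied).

(exact arithmetic carried between steps; '≈' marks a value shown rounded to 6 d.p. or computed from one; I and e_prev carry over from the previous line; the table rounds u and y to 3 d.p., halves away from zero)
n=0: y=0, sp=-3, e=sp−y=-3; I=-3, D=e−e_prev=-3; u=0·(-3)+1/4·(-3)+3/4·(-3)=-3; next y=-1/5·0+1/2·(-3)=-1.5
n=1: y=-1.5, sp=-3, e=sp−y=-1.5; I=-4.5, D=e−e_prev=1.5; u=0·(-1.5)+1/4·(-4.5)+3/4·1.5=0; next y=-1/5·(-1.5)+1/2·0=0.3
n=2: y=0.3, sp=-3, e=sp−y=-3.3; I=-7.8, D=e−e_prev=-1.8; u=0·(-3.3)+1/4·(-7.8)+3/4·(-1.8)=-3.3; next y=-1/5·0.3+1/2·(-3.3)=-1.71
n=3: y=-1.71, sp=-3, e=sp−y=-1.29; I=-9.09, D=e−e_prev=2.01; u=0·(-1.29)+1/4·(-9.09)+3/4·2.01=-0.765; next y=-1/5·(-1.71)+1/2·(-0.765)=-0.0405
n=4: y=-0.0405, sp=-3, e=sp−y=-2.9595; I=-12.0495, D=e−e_prev=-1.6695; u=0·(-2.9595)+1/4·(-12.0495)+3/4·(-1.6695)=-4.2645; next y=-1/5·(-0.0405)+1/2·(-4.2645)=-2.12415
n=5: y=-2.12415, sp=-3, e=sp−y=-0.87585; I=-12.92535, D=e−e_prev=2.08365; u=0·(-0.87585)+1/4·(-12.92535)+3/4·2.08365=-1.6686; next y=-1/5·(-2.12415)+1/2·(-1.6686)=-0.40947
n=6: y=-0.40947, sp=-3, e=sp−y=-2.59053; I=-15.51588, D=e−e_prev=-1.71468; u=0·(-2.59053)+1/4·(-15.51588)+3/4·(-1.71468)=-5.16498; next y=-1/5·(-0.40947)+1/2·(-5.16498)=-2.500596
n=7: y=-2.500596, sp=-3, e=sp−y=-0.499404; I=-16.015284, D=e−e_prev=2.091126; u=0·(-0.499404)+1/4·(-16.015284)+3/4·2.091126≈-2.435477; next y=-1/5·(-2.500596)+1/2·(-2.435477)≈-0.717619
n=8: y≈-0.717619, sp=-3, e=sp−y≈-2.282381; I≈-18.297665, D=e−e_prev≈-1.782977; u=0·(-2.282381)+1/4·(-18.297665)+3/4·(-1.782977)≈-5.911649; next y=-1/5·(-0.717619)+1/2·(-5.911649)≈-2.812301
n=9: y≈-2.812301, sp=-2, e=sp−y≈0.812301; I≈-17.485364, D=e−e_prev≈3.094682; u=0·0.812301+1/4·(-17.485364)+3/4·3.094682≈-2.050330; next y=-1/5·(-2.812301)+1/2·(-2.050330)≈-0.462705
n=10: y≈-0.462705, sp=-2, e=sp−y≈-1.537295; I≈-19.022659, D=e−e_prev≈-2.349596; u=0·(-1.537295)+1/4·(-19.022659)+3/4·(-2.349596)≈-6.517862; next y=-1/5·(-0.462705)+1/2·(-6.517862)≈-3.166390
n=11: y≈-3.166390, sp=-2, e=sp−y≈1.166390; I≈-17.856270, D=e−e_prev≈2.703685; u=0·1.166390+1/4·(-17.856270)+3/4·2.703685≈-2.436304; next y=-1/5·(-3.166390)+1/2·(-2.436304)≈-0.584874
n=12: y≈-0.584874, sp=-2, e=sp−y≈-1.415126; I≈-19.271396, D=e−e_prev≈-2.581516; u=0·(-1.415126)+1/4·(-19.271396)+3/4·(-2.581516)≈-6.753986; next y=-1/5·(-0.584874)+1/2·(-6.753986)≈-3.260018
n=13: y≈-3.260018, sp=-2, e=sp−y≈1.260018; I≈-18.011378, D=e−e_prev≈2.675144; u=0·1.260018+1/4·(-18.011378)+3/4·2.675144≈-2.496486; next y=-1/5·(-3.260018)+1/2·(-2.496486)≈-0.596239

0 -3 -3.000 0.000
1 -3 0.000 -1.500
2 -3 -3.300 0.300
3 -3 -0.765 -1.710
4 -3 -4.265 -0.041
5 -3 -1.669 -2.124
6 -3 -5.165 -0.409
7 -3 -2.435 -2.501
8 -3 -5.912 -0.718
9 -2 -2.050 -2.812
10 -2 -6.518 -0.463
11 -2 -2.436 -3.166
12 -2 -6.754 -0.585
13 -2 -2.496 -3.260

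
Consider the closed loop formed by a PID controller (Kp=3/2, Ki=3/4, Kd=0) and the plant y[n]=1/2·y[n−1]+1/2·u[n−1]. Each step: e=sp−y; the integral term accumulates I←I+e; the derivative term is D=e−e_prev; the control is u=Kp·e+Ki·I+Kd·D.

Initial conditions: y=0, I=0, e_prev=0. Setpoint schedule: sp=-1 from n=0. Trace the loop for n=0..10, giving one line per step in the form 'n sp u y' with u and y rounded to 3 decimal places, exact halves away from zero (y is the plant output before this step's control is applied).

0 -1 -2.250 0.000
1 -1 -0.469 -1.125
2 -1 -1.113 -0.797
3 -1 -0.910 -0.955
4 -1 -0.994 -0.932
5 -1 -0.975 -0.963
6 -1 -0.989 -0.969
7 -1 -0.990 -0.979
8 -1 -0.994 -0.985
9 -1 -0.995 -0.989
10 -1 -0.997 -0.992

(exact arithmetic carried between steps; '≈' marks a value shown rounded to 6 d.p. or computed from one; I and e_prev carry over from the previous line; the table rounds u and y to 3 d.p., halves away from zero)
n=0: y=0, sp=-1, e=sp−y=-1; I=-1, D=e−e_prev=-1; u=3/2·(-1)+3/4·(-1)+0·(-1)=-2.25; next y=1/2·0+1/2·(-2.25)=-1.125
n=1: y=-1.125, sp=-1, e=sp−y=0.125; I=-0.875, D=e−e_prev=1.125; u=3/2·0.125+3/4·(-0.875)+0·1.125=-0.46875; next y=1/2·(-1.125)+1/2·(-0.46875)=-0.796875
n=2: y=-0.796875, sp=-1, e=sp−y=-0.203125; I=-1.078125, D=e−e_prev=-0.328125; u=3/2·(-0.203125)+3/4·(-1.078125)+0·(-0.328125)≈-1.113281; next y=1/2·(-0.796875)+1/2·(-1.113281)≈-0.955078
n=3: y≈-0.955078, sp=-1, e=sp−y≈-0.044922; I≈-1.123047, D=e−e_prev≈0.158203; u=3/2·(-0.044922)+3/4·(-1.123047)+0·0.158203≈-0.909668; next y=1/2·(-0.955078)+1/2·(-0.909668)≈-0.932373
n=4: y≈-0.932373, sp=-1, e=sp−y≈-0.067627; I≈-1.190674, D=e−e_prev≈-0.022705; u=3/2·(-0.067627)+3/4·(-1.190674)+0·(-0.022705)≈-0.994446; next y=1/2·(-0.932373)+1/2·(-0.994446)≈-0.963409
n=5: y≈-0.963409, sp=-1, e=sp−y≈-0.036591; I≈-1.227264, D=e−e_prev≈0.031036; u=3/2·(-0.036591)+3/4·(-1.227264)+0·0.031036≈-0.975334; next y=1/2·(-0.963409)+1/2·(-0.975334)≈-0.969372
n=6: y≈-0.969372, sp=-1, e=sp−y≈-0.030628; I≈-1.257893, D=e−e_prev≈0.005962; u=3/2·(-0.030628)+3/4·(-1.257893)+0·0.005962≈-0.989362; next y=1/2·(-0.969372)+1/2·(-0.989362)≈-0.979367
n=7: y≈-0.979367, sp=-1, e=sp−y≈-0.020633; I≈-1.278526, D=e−e_prev≈0.009995; u=3/2·(-0.020633)+3/4·(-1.278526)+0·0.009995≈-0.989844; next y=1/2·(-0.979367)+1/2·(-0.989844)≈-0.984605
n=8: y≈-0.984605, sp=-1, e=sp−y≈-0.015395; I≈-1.293920, D=e−e_prev≈0.005239; u=3/2·(-0.015395)+3/4·(-1.293920)+0·0.005239≈-0.993532; next y=1/2·(-0.984605)+1/2·(-0.993532)≈-0.989069
n=9: y≈-0.989069, sp=-1, e=sp−y≈-0.010931; I≈-1.304852, D=e−e_prev≈0.004463; u=3/2·(-0.010931)+3/4·(-1.304852)+0·0.004463≈-0.995036; next y=1/2·(-0.989069)+1/2·(-0.995036)≈-0.992052
n=10: y≈-0.992052, sp=-1, e=sp−y≈-0.007948; I≈-1.312799, D=e−e_prev≈0.002983; u=3/2·(-0.007948)+3/4·(-1.312799)+0·0.002983≈-0.996521; next y=1/2·(-0.992052)+1/2·(-0.996521)≈-0.994287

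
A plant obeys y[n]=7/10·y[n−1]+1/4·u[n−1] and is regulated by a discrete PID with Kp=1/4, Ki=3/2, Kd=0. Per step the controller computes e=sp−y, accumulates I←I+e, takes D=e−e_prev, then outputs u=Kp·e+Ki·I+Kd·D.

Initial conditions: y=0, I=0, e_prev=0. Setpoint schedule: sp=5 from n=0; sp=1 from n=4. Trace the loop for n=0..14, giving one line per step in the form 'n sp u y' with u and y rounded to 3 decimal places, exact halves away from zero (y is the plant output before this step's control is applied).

0 5 8.750 0.000
1 5 12.422 2.188
2 5 12.354 4.637
3 5 9.929 6.334
4 1 -0.091 6.916
5 1 -5.295 4.819
6 1 -6.176 2.049
7 1 -3.972 -0.110
8 1 -0.628 -1.070
9 1 2.190 -0.906
10 1 3.615 -0.087
11 1 3.618 0.843
12 1 2.713 1.495
13 1 1.569 1.724
14 1 0.701 1.599

(exact arithmetic carried between steps; '≈' marks a value shown rounded to 6 d.p. or computed from one; I and e_prev carry over from the previous line; the table rounds u and y to 3 d.p., halves away from zero)
n=0: y=0, sp=5, e=sp−y=5; I=5, D=e−e_prev=5; u=1/4·5+3/2·5+0·5=8.75; next y=7/10·0+1/4·8.75=2.1875
n=1: y=2.1875, sp=5, e=sp−y=2.8125; I=7.8125, D=e−e_prev=-2.1875; u=1/4·2.8125+3/2·7.8125+0·(-2.1875)=12.421875; next y=7/10·2.1875+1/4·12.421875≈4.636719
n=2: y≈4.636719, sp=5, e=sp−y≈0.363281; I≈8.175781, D=e−e_prev≈-2.449219; u=1/4·0.363281+3/2·8.175781+0·(-2.449219)≈12.354492; next y=7/10·4.636719+1/4·12.354492≈6.334326
n=3: y≈6.334326, sp=5, e=sp−y≈-1.334326; I≈6.841455, D=e−e_prev≈-1.697607; u=1/4·(-1.334326)+3/2·6.841455+0·(-1.697607)≈9.928601; next y=7/10·6.334326+1/4·9.928601≈6.916179
n=4: y≈6.916179, sp=1, e=sp−y≈-5.916179; I≈0.925276, D=e−e_prev≈-4.581852; u=1/4·(-5.916179)+3/2·0.925276+0·(-4.581852)≈-0.091130; next y=7/10·6.916179+1/4·(-0.091130)≈4.818543
n=5: y≈4.818543, sp=1, e=sp−y≈-3.818543; I≈-2.893266, D=e−e_prev≈2.097636; u=1/4·(-3.818543)+3/2·(-2.893266)+0·2.097636≈-5.294535; next y=7/10·4.818543+1/4·(-5.294535)≈2.049346
n=6: y≈2.049346, sp=1, e=sp−y≈-1.049346; I≈-3.942612, D=e−e_prev≈2.769196; u=1/4·(-1.049346)+3/2·(-3.942612)+0·2.769196≈-6.176255; next y=7/10·2.049346+1/4·(-6.176255)≈-0.109521
n=7: y≈-0.109521, sp=1, e=sp−y≈1.109521; I≈-2.833091, D=e−e_prev≈2.158868; u=1/4·1.109521+3/2·(-2.833091)+0·2.158868≈-3.972256; next y=7/10·(-0.109521)+1/4·(-3.972256)≈-1.069729
n=8: y≈-1.069729, sp=1, e=sp−y≈2.069729; I≈-0.763362, D=e−e_prev≈0.960208; u=1/4·2.069729+3/2·(-0.763362)+0·0.960208≈-0.627610; next y=7/10·(-1.069729)+1/4·(-0.627610)≈-0.905713
n=9: y≈-0.905713, sp=1, e=sp−y≈1.905713; I≈1.142351, D=e−e_prev≈-0.164016; u=1/4·1.905713+3/2·1.142351+0·(-0.164016)≈2.189955; next y=7/10·(-0.905713)+1/4·2.189955≈-0.086510
n=10: y≈-0.086510, sp=1, e=sp−y≈1.086510; I≈2.228861, D=e−e_prev≈-0.819203; u=1/4·1.086510+3/2·2.228861+0·(-0.819203)≈3.614920; next y=7/10·(-0.086510)+1/4·3.614920≈0.843173
n=11: y≈0.843173, sp=1, e=sp−y≈0.156827; I≈2.385689, D=e−e_prev≈-0.929683; u=1/4·0.156827+3/2·2.385689+0·(-0.929683)≈3.617740; next y=7/10·0.843173+1/4·3.617740≈1.494656
n=12: y≈1.494656, sp=1, e=sp−y≈-0.494656; I≈1.891033, D=e−e_prev≈-0.651483; u=1/4·(-0.494656)+3/2·1.891033+0·(-0.651483)≈2.712885; next y=7/10·1.494656+1/4·2.712885≈1.724480
n=13: y≈1.724480, sp=1, e=sp−y≈-0.724480; I≈1.166552, D=e−e_prev≈-0.229825; u=1/4·(-0.724480)+3/2·1.166552+0·(-0.229825)≈1.568709; next y=7/10·1.724480+1/4·1.568709≈1.599313
n=14: y≈1.599313, sp=1, e=sp−y≈-0.599313; I≈0.567239, D=e−e_prev≈0.125167; u=1/4·(-0.599313)+3/2·0.567239+0·0.125167≈0.701030; next y=7/10·1.599313+1/4·0.701030≈1.294777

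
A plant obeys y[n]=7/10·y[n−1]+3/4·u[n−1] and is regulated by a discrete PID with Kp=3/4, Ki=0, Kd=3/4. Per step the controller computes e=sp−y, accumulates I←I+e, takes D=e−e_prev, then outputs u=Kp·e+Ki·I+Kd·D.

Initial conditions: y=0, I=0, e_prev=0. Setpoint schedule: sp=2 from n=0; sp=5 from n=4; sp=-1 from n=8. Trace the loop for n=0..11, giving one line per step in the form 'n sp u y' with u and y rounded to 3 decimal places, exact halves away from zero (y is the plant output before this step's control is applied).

(exact arithmetic carried between steps; '≈' marks a value shown rounded to 6 d.p. or computed from one; I and e_prev carry over from the previous line; the table rounds u and y to 3 d.p., halves away from zero)
n=0: y=0, sp=2, e=sp−y=2; I=2, D=e−e_prev=2; u=3/4·2+0·2+3/4·2=3; next y=7/10·0+3/4·3=2.25
n=1: y=2.25, sp=2, e=sp−y=-0.25; I=1.75, D=e−e_prev=-2.25; u=3/4·(-0.25)+0·1.75+3/4·(-2.25)=-1.875; next y=7/10·2.25+3/4·(-1.875)=0.16875
n=2: y=0.16875, sp=2, e=sp−y=1.83125; I=3.58125, D=e−e_prev=2.08125; u=3/4·1.83125+0·3.58125+3/4·2.08125=2.934375; next y=7/10·0.16875+3/4·2.934375≈2.318906
n=3: y≈2.318906, sp=2, e=sp−y≈-0.318906; I≈3.262344, D=e−e_prev≈-2.150156; u=3/4·(-0.318906)+0·3.262344+3/4·(-2.150156)≈-1.851797; next y=7/10·2.318906+3/4·(-1.851797)≈0.234387
n=4: y≈0.234387, sp=5, e=sp−y≈4.765613; I≈8.027957, D=e−e_prev≈5.084520; u=3/4·4.765613+0·8.027957+3/4·5.084520≈7.387600; next y=7/10·0.234387+3/4·7.387600≈5.704770
n=5: y≈5.704770, sp=5, e=sp−y≈-0.704770; I≈7.323187, D=e−e_prev≈-5.470384; u=3/4·(-0.704770)+0·7.323187+3/4·(-5.470384)≈-4.631366; next y=7/10·5.704770+3/4·(-4.631366)≈0.519815
n=6: y≈0.519815, sp=5, e=sp−y≈4.480185; I≈11.803372, D=e−e_prev≈5.184955; u=3/4·4.480185+0·11.803372+3/4·5.184955≈7.248855; next y=7/10·0.519815+3/4·7.248855≈5.800512
n=7: y≈5.800512, sp=5, e=sp−y≈-0.800512; I≈11.002860, D=e−e_prev≈-5.280697; u=3/4·(-0.800512)+0·11.002860+3/4·(-5.280697)≈-4.560907; next y=7/10·5.800512+3/4·(-4.560907)≈0.639678
n=8: y≈0.639678, sp=-1, e=sp−y≈-1.639678; I≈9.363181, D=e−e_prev≈-0.839166; u=3/4·(-1.639678)+0·9.363181+3/4·(-0.839166)≈-1.859134; next y=7/10·0.639678+3/4·(-1.859134)≈-0.946575
n=9: y≈-0.946575, sp=-1, e=sp−y≈-0.053425; I≈9.309757, D=e−e_prev≈1.586254; u=3/4·(-0.053425)+0·9.309757+3/4·1.586254≈1.149622; next y=7/10·(-0.946575)+3/4·1.149622≈0.199614
n=10: y≈0.199614, sp=-1, e=sp−y≈-1.199614; I≈8.110143, D=e−e_prev≈-1.146189; u=3/4·(-1.199614)+0·8.110143+3/4·(-1.146189)≈-1.759352; next y=7/10·0.199614+3/4·(-1.759352)≈-1.179784
n=11: y≈-1.179784, sp=-1, e=sp−y≈0.179784; I≈8.289927, D=e−e_prev≈1.379398; u=3/4·0.179784+0·8.289927+3/4·1.379398≈1.169387; next y=7/10·(-1.179784)+3/4·1.169387≈0.051191

0 2 3.000 0.000
1 2 -1.875 2.250
2 2 2.934 0.169
3 2 -1.852 2.319
4 5 7.388 0.234
5 5 -4.631 5.705
6 5 7.249 0.520
7 5 -4.561 5.801
8 -1 -1.859 0.640
9 -1 1.150 -0.947
10 -1 -1.759 0.200
11 -1 1.169 -1.180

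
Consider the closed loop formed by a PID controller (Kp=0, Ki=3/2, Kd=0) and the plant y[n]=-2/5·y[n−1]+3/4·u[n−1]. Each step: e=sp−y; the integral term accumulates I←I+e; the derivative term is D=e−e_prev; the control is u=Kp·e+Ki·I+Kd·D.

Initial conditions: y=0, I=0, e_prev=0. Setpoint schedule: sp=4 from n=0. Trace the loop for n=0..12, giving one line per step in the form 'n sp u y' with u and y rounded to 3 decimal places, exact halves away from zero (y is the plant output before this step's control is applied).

(exact arithmetic carried between steps; '≈' marks a value shown rounded to 6 d.p. or computed from one; I and e_prev carry over from the previous line; the table rounds u and y to 3 d.p., halves away from zero)
n=0: y=0, sp=4, e=sp−y=4; I=4, D=e−e_prev=4; u=0·4+3/2·4+0·4=6; next y=-2/5·0+3/4·6=4.5
n=1: y=4.5, sp=4, e=sp−y=-0.5; I=3.5, D=e−e_prev=-4.5; u=0·(-0.5)+3/2·3.5+0·(-4.5)=5.25; next y=-2/5·4.5+3/4·5.25=2.1375
n=2: y=2.1375, sp=4, e=sp−y=1.8625; I=5.3625, D=e−e_prev=2.3625; u=0·1.8625+3/2·5.3625+0·2.3625=8.04375; next y=-2/5·2.1375+3/4·8.04375≈5.177813
n=3: y≈5.177813, sp=4, e=sp−y≈-1.177813; I≈4.184688, D=e−e_prev≈-3.040313; u=0·(-1.177813)+3/2·4.184688+0·(-3.040313)≈6.277031; next y=-2/5·5.177813+3/4·6.277031≈2.636648
n=4: y≈2.636648, sp=4, e=sp−y≈1.363352; I≈5.548039, D=e−e_prev≈2.541164; u=0·1.363352+3/2·5.548039+0·2.541164≈8.322059; next y=-2/5·2.636648+3/4·8.322059≈5.186885
n=5: y≈5.186885, sp=4, e=sp−y≈-1.186885; I≈4.361154, D=e−e_prev≈-2.550236; u=0·(-1.186885)+3/2·4.361154+0·(-2.550236)≈6.541732; next y=-2/5·5.186885+3/4·6.541732≈2.831545
n=6: y≈2.831545, sp=4, e=sp−y≈1.168455; I≈5.529610, D=e−e_prev≈2.355340; u=0·1.168455+3/2·5.529610+0·2.355340≈8.294414; next y=-2/5·2.831545+3/4·8.294414≈5.088193
n=7: y≈5.088193, sp=4, e=sp−y≈-1.088193; I≈4.441417, D=e−e_prev≈-2.256648; u=0·(-1.088193)+3/2·4.441417+0·(-2.256648)≈6.662125; next y=-2/5·5.088193+3/4·6.662125≈2.961317
n=8: y≈2.961317, sp=4, e=sp−y≈1.038683; I≈5.480100, D=e−e_prev≈2.126876; u=0·1.038683+3/2·5.480100+0·2.126876≈8.220150; next y=-2/5·2.961317+3/4·8.220150≈4.980586
n=9: y≈4.980586, sp=4, e=sp−y≈-0.980586; I≈4.499514, D=e−e_prev≈-2.019269; u=0·(-0.980586)+3/2·4.499514+0·(-2.019269)≈6.749271; next y=-2/5·4.980586+3/4·6.749271≈3.069719
n=10: y≈3.069719, sp=4, e=sp−y≈0.930281; I≈5.429795, D=e−e_prev≈1.910867; u=0·0.930281+3/2·5.429795+0·1.910867≈8.144693; next y=-2/5·3.069719+3/4·8.144693≈4.880632
n=11: y≈4.880632, sp=4, e=sp−y≈-0.880632; I≈4.549163, D=e−e_prev≈-1.810913; u=0·(-0.880632)+3/2·4.549163+0·(-1.810913)≈6.823745; next y=-2/5·4.880632+3/4·6.823745≈3.165556
n=12: y≈3.165556, sp=4, e=sp−y≈0.834444; I≈5.383607, D=e−e_prev≈1.715076; u=0·0.834444+3/2·5.383607+0·1.715076≈8.075411; next y=-2/5·3.165556+3/4·8.075411≈4.790336

0 4 6.000 0.000
1 4 5.250 4.500
2 4 8.044 2.138
3 4 6.277 5.178
4 4 8.322 2.637
5 4 6.542 5.187
6 4 8.294 2.832
7 4 6.662 5.088
8 4 8.220 2.961
9 4 6.749 4.981
10 4 8.145 3.070
11 4 6.824 4.881
12 4 8.075 3.166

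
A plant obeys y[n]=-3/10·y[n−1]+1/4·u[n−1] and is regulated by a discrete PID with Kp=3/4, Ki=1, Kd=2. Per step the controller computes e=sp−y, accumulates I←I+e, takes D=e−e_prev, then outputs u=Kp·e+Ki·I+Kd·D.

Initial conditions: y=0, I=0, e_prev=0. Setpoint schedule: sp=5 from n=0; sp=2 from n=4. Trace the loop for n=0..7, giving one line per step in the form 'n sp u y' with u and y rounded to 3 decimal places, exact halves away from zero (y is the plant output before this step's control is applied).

(exact arithmetic carried between steps; '≈' marks a value shown rounded to 6 d.p. or computed from one; I and e_prev carry over from the previous line; the table rounds u and y to 3 d.p., halves away from zero)
n=0: y=0, sp=5, e=sp−y=5; I=5, D=e−e_prev=5; u=3/4·5+1·5+2·5=18.75; next y=-3/10·0+1/4·18.75=4.6875
n=1: y=4.6875, sp=5, e=sp−y=0.3125; I=5.3125, D=e−e_prev=-4.6875; u=3/4·0.3125+1·5.3125+2·(-4.6875)=-3.828125; next y=-3/10·4.6875+1/4·(-3.828125)≈-2.363281
n=2: y≈-2.363281, sp=5, e=sp−y≈7.363281; I≈12.675781, D=e−e_prev≈7.050781; u=3/4·7.363281+1·12.675781+2·7.050781≈32.299805; next y=-3/10·(-2.363281)+1/4·32.299805≈8.783936
n=3: y≈8.783936, sp=5, e=sp−y≈-3.783936; I≈8.891846, D=e−e_prev≈-11.147217; u=3/4·(-3.783936)+1·8.891846+2·(-11.147217)≈-16.240540; next y=-3/10·8.783936+1/4·(-16.240540)≈-6.695316
n=4: y≈-6.695316, sp=2, e=sp−y≈8.695316; I≈17.587161, D=e−e_prev≈12.479251; u=3/4·8.695316+1·17.587161+2·12.479251≈49.067150; next y=-3/10·(-6.695316)+1/4·49.067150≈14.275382
n=5: y≈14.275382, sp=2, e=sp−y≈-12.275382; I≈5.311779, D=e−e_prev≈-20.970698; u=3/4·(-12.275382)+1·5.311779+2·(-20.970698)≈-45.836153; next y=-3/10·14.275382+1/4·(-45.836153)≈-15.741653
n=6: y≈-15.741653, sp=2, e=sp−y≈17.741653; I≈23.053432, D=e−e_prev≈30.017035; u=3/4·17.741653+1·23.053432+2·30.017035≈96.393742; next y=-3/10·(-15.741653)+1/4·96.393742≈28.820931
n=7: y≈28.820931, sp=2, e=sp−y≈-26.820931; I≈-3.767499, D=e−e_prev≈-44.562584; u=3/4·(-26.820931)+1·(-3.767499)+2·(-44.562584)≈-113.008366; next y=-3/10·28.820931+1/4·(-113.008366)≈-36.898371

0 5 18.750 0.000
1 5 -3.828 4.688
2 5 32.300 -2.363
3 5 -16.241 8.784
4 2 49.067 -6.695
5 2 -45.836 14.275
6 2 96.394 -15.742
7 2 -113.008 28.821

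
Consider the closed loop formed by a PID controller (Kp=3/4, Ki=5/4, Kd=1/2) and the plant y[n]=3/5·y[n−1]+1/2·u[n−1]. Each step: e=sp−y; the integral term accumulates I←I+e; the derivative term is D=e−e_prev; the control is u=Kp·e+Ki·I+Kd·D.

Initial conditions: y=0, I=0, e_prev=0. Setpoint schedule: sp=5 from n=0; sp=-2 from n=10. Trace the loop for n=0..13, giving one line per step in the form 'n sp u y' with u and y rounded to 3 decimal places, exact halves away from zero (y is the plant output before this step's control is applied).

(exact arithmetic carried between steps; '≈' marks a value shown rounded to 6 d.p. or computed from one; I and e_prev carry over from the previous line; the table rounds u and y to 3 d.p., halves away from zero)
n=0: y=0, sp=5, e=sp−y=5; I=5, D=e−e_prev=5; u=3/4·5+5/4·5+1/2·5=12.5; next y=3/5·0+1/2·12.5=6.25
n=1: y=6.25, sp=5, e=sp−y=-1.25; I=3.75, D=e−e_prev=-6.25; u=3/4·(-1.25)+5/4·3.75+1/2·(-6.25)=0.625; next y=3/5·6.25+1/2·0.625=4.0625
n=2: y=4.0625, sp=5, e=sp−y=0.9375; I=4.6875, D=e−e_prev=2.1875; u=3/4·0.9375+5/4·4.6875+1/2·2.1875=7.65625; next y=3/5·4.0625+1/2·7.65625=6.265625
n=3: y=6.265625, sp=5, e=sp−y=-1.265625; I=3.421875, D=e−e_prev=-2.203125; u=3/4·(-1.265625)+5/4·3.421875+1/2·(-2.203125)≈2.226563; next y=3/5·6.265625+1/2·2.226563≈4.872656
n=4: y≈4.872656, sp=5, e=sp−y≈0.127344; I≈3.549219, D=e−e_prev≈1.392969; u=3/4·0.127344+5/4·3.549219+1/2·1.392969≈5.228516; next y=3/5·4.872656+1/2·5.228516≈5.537852
n=5: y≈5.537852, sp=5, e=sp−y≈-0.537852; I≈3.011367, D=e−e_prev≈-0.665195; u=3/4·(-0.537852)+5/4·3.011367+1/2·(-0.665195)≈3.028223; next y=3/5·5.537852+1/2·3.028223≈4.836822
n=6: y≈4.836822, sp=5, e=sp−y≈0.163178; I≈3.174545, D=e−e_prev≈0.701029; u=3/4·0.163178+5/4·3.174545+1/2·0.701029≈4.441079; next y=3/5·4.836822+1/2·4.441079≈5.122633
n=7: y≈5.122633, sp=5, e=sp−y≈-0.122633; I≈3.051912, D=e−e_prev≈-0.285811; u=3/4·(-0.122633)+5/4·3.051912+1/2·(-0.285811)≈3.580010; next y=3/5·5.122633+1/2·3.580010≈4.863585
n=8: y≈4.863585, sp=5, e=sp−y≈0.136415; I≈3.188327, D=e−e_prev≈0.259048; u=3/4·0.136415+5/4·3.188327+1/2·0.259048≈4.217245; next y=3/5·4.863585+1/2·4.217245≈5.026773
n=9: y≈5.026773, sp=5, e=sp−y≈-0.026773; I≈3.161554, D=e−e_prev≈-0.163188; u=3/4·(-0.026773)+5/4·3.161554+1/2·(-0.163188)≈3.850269; next y=3/5·5.026773+1/2·3.850269≈4.941198
n=10: y≈4.941198, sp=-2, e=sp−y≈-6.941198; I≈-3.779644, D=e−e_prev≈-6.914425; u=3/4·(-6.941198)+5/4·(-3.779644)+1/2·(-6.914425)≈-13.387666; next y=3/5·4.941198+1/2·(-13.387666)≈-3.729114
n=11: y≈-3.729114, sp=-2, e=sp−y≈1.729114; I≈-2.050530, D=e−e_prev≈8.670312; u=3/4·1.729114+5/4·(-2.050530)+1/2·8.670312≈3.068830; next y=3/5·(-3.729114)+1/2·3.068830≈-0.703054
n=12: y≈-0.703054, sp=-2, e=sp−y≈-1.296946; I≈-3.347476, D=e−e_prev≈-3.026060; u=3/4·(-1.296946)+5/4·(-3.347476)+1/2·(-3.026060)≈-6.670085; next y=3/5·(-0.703054)+1/2·(-6.670085)≈-3.756875
n=13: y≈-3.756875, sp=-2, e=sp−y≈1.756875; I≈-1.590601, D=e−e_prev≈3.053821; u=3/4·1.756875+5/4·(-1.590601)+1/2·3.053821≈0.856315; next y=3/5·(-3.756875)+1/2·0.856315≈-1.825967

0 5 12.500 0.000
1 5 0.625 6.250
2 5 7.656 4.063
3 5 2.227 6.266
4 5 5.229 4.873
5 5 3.028 5.538
6 5 4.441 4.837
7 5 3.580 5.123
8 5 4.217 4.864
9 5 3.850 5.027
10 -2 -13.388 4.941
11 -2 3.069 -3.729
12 -2 -6.670 -0.703
13 -2 0.856 -3.757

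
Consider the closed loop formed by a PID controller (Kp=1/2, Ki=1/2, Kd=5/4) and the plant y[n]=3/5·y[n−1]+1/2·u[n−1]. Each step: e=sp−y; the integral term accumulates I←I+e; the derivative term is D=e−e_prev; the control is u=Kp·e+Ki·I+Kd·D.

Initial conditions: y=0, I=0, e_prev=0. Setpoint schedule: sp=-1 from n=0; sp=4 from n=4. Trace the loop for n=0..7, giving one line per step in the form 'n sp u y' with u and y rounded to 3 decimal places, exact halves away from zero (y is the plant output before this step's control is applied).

0 -1 -2.250 0.000
1 -1 1.031 -1.125
2 -1 -2.485 -0.159
3 -1 0.954 -1.338
4 4 8.622 -0.326
5 4 -4.193 4.115
6 4 9.722 0.373
7 4 -3.744 5.085

(exact arithmetic carried between steps; '≈' marks a value shown rounded to 6 d.p. or computed from one; I and e_prev carry over from the previous line; the table rounds u and y to 3 d.p., halves away from zero)
n=0: y=0, sp=-1, e=sp−y=-1; I=-1, D=e−e_prev=-1; u=1/2·(-1)+1/2·(-1)+5/4·(-1)=-2.25; next y=3/5·0+1/2·(-2.25)=-1.125
n=1: y=-1.125, sp=-1, e=sp−y=0.125; I=-0.875, D=e−e_prev=1.125; u=1/2·0.125+1/2·(-0.875)+5/4·1.125=1.03125; next y=3/5·(-1.125)+1/2·1.03125=-0.159375
n=2: y=-0.159375, sp=-1, e=sp−y=-0.840625; I=-1.715625, D=e−e_prev=-0.965625; u=1/2·(-0.840625)+1/2·(-1.715625)+5/4·(-0.965625)≈-2.485156; next y=3/5·(-0.159375)+1/2·(-2.485156)≈-1.338203
n=3: y≈-1.338203, sp=-1, e=sp−y≈0.338203; I≈-1.377422, D=e−e_prev≈1.178828; u=1/2·0.338203+1/2·(-1.377422)+5/4·1.178828≈0.953926; next y=3/5·(-1.338203)+1/2·0.953926≈-0.325959
n=4: y≈-0.325959, sp=4, e=sp−y≈4.325959; I≈2.948537, D=e−e_prev≈3.987756; u=1/2·4.325959+1/2·2.948537+5/4·3.987756≈8.621943; next y=3/5·(-0.325959)+1/2·8.621943≈4.115396
n=5: y≈4.115396, sp=4, e=sp−y≈-0.115396; I≈2.833141, D=e−e_prev≈-4.441355; u=1/2·(-0.115396)+1/2·2.833141+5/4·(-4.441355)≈-4.192821; next y=3/5·4.115396+1/2·(-4.192821)≈0.372827
n=6: y≈0.372827, sp=4, e=sp−y≈3.627173; I≈6.460314, D=e−e_prev≈3.742569; u=1/2·3.627173+1/2·6.460314+5/4·3.742569≈9.721955; next y=3/5·0.372827+1/2·9.721955≈5.084674
n=7: y≈5.084674, sp=4, e=sp−y≈-1.084674; I≈5.375640, D=e−e_prev≈-4.711847; u=1/2·(-1.084674)+1/2·5.375640+5/4·(-4.711847)≈-3.744325; next y=3/5·5.084674+1/2·(-3.744325)≈1.178642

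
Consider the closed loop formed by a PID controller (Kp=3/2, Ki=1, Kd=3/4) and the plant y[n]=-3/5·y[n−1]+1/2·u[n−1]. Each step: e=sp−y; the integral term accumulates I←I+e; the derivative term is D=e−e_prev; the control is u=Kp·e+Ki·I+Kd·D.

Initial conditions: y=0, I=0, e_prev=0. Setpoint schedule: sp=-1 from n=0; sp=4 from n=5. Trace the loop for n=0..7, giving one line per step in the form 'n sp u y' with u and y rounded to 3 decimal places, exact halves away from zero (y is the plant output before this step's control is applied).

(exact arithmetic carried between steps; '≈' marks a value shown rounded to 6 d.p. or computed from one; I and e_prev carry over from the previous line; the table rounds u and y to 3 d.p., halves away from zero)
n=0: y=0, sp=-1, e=sp−y=-1; I=-1, D=e−e_prev=-1; u=3/2·(-1)+1·(-1)+3/4·(-1)=-3.25; next y=-3/5·0+1/2·(-3.25)=-1.625
n=1: y=-1.625, sp=-1, e=sp−y=0.625; I=-0.375, D=e−e_prev=1.625; u=3/2·0.625+1·(-0.375)+3/4·1.625=1.78125; next y=-3/5·(-1.625)+1/2·1.78125=1.865625
n=2: y=1.865625, sp=-1, e=sp−y=-2.865625; I=-3.240625, D=e−e_prev=-3.490625; u=3/2·(-2.865625)+1·(-3.240625)+3/4·(-3.490625)≈-10.157031; next y=-3/5·1.865625+1/2·(-10.157031)≈-6.197891
n=3: y≈-6.197891, sp=-1, e=sp−y≈5.197891; I≈1.957266, D=e−e_prev≈8.063516; u=3/2·5.197891+1·1.957266+3/4·8.063516≈15.801738; next y=-3/5·(-6.197891)+1/2·15.801738≈11.619604
n=4: y≈11.619604, sp=-1, e=sp−y≈-12.619604; I≈-10.662338, D=e−e_prev≈-17.817494; u=3/2·(-12.619604)+1·(-10.662338)+3/4·(-17.817494)≈-42.954864; next y=-3/5·11.619604+1/2·(-42.954864)≈-28.449194
n=5: y≈-28.449194, sp=4, e=sp−y≈32.449194; I≈21.786856, D=e−e_prev≈45.068798; u=3/2·32.449194+1·21.786856+3/4·45.068798≈104.262245; next y=-3/5·(-28.449194)+1/2·104.262245≈69.200639
n=6: y≈69.200639, sp=4, e=sp−y≈-65.200639; I≈-43.413783, D=e−e_prev≈-97.649833; u=3/2·(-65.200639)+1·(-43.413783)+3/4·(-97.649833)≈-214.452116; next y=-3/5·69.200639+1/2·(-214.452116)≈-148.746441
n=7: y≈-148.746441, sp=4, e=sp−y≈152.746441; I≈109.332659, D=e−e_prev≈217.947081; u=3/2·152.746441+1·109.332659+3/4·217.947081≈501.912631; next y=-3/5·(-148.746441)+1/2·501.912631≈340.204180

0 -1 -3.250 0.000
1 -1 1.781 -1.625
2 -1 -10.157 1.866
3 -1 15.802 -6.198
4 -1 -42.955 11.620
5 4 104.262 -28.449
6 4 -214.452 69.201
7 4 501.913 -148.746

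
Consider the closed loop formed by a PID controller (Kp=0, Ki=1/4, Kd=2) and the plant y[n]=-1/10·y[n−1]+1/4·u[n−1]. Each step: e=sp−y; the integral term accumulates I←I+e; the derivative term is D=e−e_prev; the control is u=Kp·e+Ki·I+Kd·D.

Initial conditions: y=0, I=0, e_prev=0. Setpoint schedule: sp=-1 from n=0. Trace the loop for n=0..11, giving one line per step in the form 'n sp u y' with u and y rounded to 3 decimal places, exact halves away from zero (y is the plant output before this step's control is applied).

0 -1 -2.250 0.000
1 -1 0.766 -0.563
2 -1 -2.292 0.248
3 -1 0.919 -0.598
4 -1 -2.868 0.289
5 -1 0.913 -0.746
6 -1 -3.581 0.303
7 -1 0.955 -0.926
8 -1 -4.349 0.331
9 -1 1.099 -1.120
10 -1 -5.166 0.387
11 -1 1.365 -1.330

(exact arithmetic carried between steps; '≈' marks a value shown rounded to 6 d.p. or computed from one; I and e_prev carry over from the previous line; the table rounds u and y to 3 d.p., halves away from zero)
n=0: y=0, sp=-1, e=sp−y=-1; I=-1, D=e−e_prev=-1; u=0·(-1)+1/4·(-1)+2·(-1)=-2.25; next y=-1/10·0+1/4·(-2.25)=-0.5625
n=1: y=-0.5625, sp=-1, e=sp−y=-0.4375; I=-1.4375, D=e−e_prev=0.5625; u=0·(-0.4375)+1/4·(-1.4375)+2·0.5625=0.765625; next y=-1/10·(-0.5625)+1/4·0.765625≈0.247656
n=2: y≈0.247656, sp=-1, e=sp−y≈-1.247656; I≈-2.685156, D=e−e_prev≈-0.810156; u=0·(-1.247656)+1/4·(-2.685156)+2·(-0.810156)≈-2.291602; next y=-1/10·0.247656+1/4·(-2.291602)≈-0.597666
n=3: y≈-0.597666, sp=-1, e=sp−y≈-0.402334; I≈-3.087490, D=e−e_prev≈0.845322; u=0·(-0.402334)+1/4·(-3.087490)+2·0.845322≈0.918772; next y=-1/10·(-0.597666)+1/4·0.918772≈0.289460
n=4: y≈0.289460, sp=-1, e=sp−y≈-1.289460; I≈-4.376950, D=e−e_prev≈-0.887126; u=0·(-1.289460)+1/4·(-4.376950)+2·(-0.887126)≈-2.868489; next y=-1/10·0.289460+1/4·(-2.868489)≈-0.746068
n=5: y≈-0.746068, sp=-1, e=sp−y≈-0.253932; I≈-4.630882, D=e−e_prev≈1.035528; u=0·(-0.253932)+1/4·(-4.630882)+2·1.035528≈0.913335; next y=-1/10·(-0.746068)+1/4·0.913335≈0.302941
n=6: y≈0.302941, sp=-1, e=sp−y≈-1.302941; I≈-5.933822, D=e−e_prev≈-1.049009; u=0·(-1.302941)+1/4·(-5.933822)+2·(-1.049009)≈-3.581473; next y=-1/10·0.302941+1/4·(-3.581473)≈-0.925662
n=7: y≈-0.925662, sp=-1, e=sp−y≈-0.074338; I≈-6.008160, D=e−e_prev≈1.228603; u=0·(-0.074338)+1/4·(-6.008160)+2·1.228603≈0.955166; next y=-1/10·(-0.925662)+1/4·0.955166≈0.331358
n=8: y≈0.331358, sp=-1, e=sp−y≈-1.331358; I≈-7.339518, D=e−e_prev≈-1.257020; u=0·(-1.331358)+1/4·(-7.339518)+2·(-1.257020)≈-4.348919; next y=-1/10·0.331358+1/4·(-4.348919)≈-1.120366
n=9: y≈-1.120366, sp=-1, e=sp−y≈0.120366; I≈-7.219152, D=e−e_prev≈1.451723; u=0·0.120366+1/4·(-7.219152)+2·1.451723≈1.098659; next y=-1/10·(-1.120366)+1/4·1.098659≈0.386701
n=10: y≈0.386701, sp=-1, e=sp−y≈-1.386701; I≈-8.605853, D=e−e_prev≈-1.507067; u=0·(-1.386701)+1/4·(-8.605853)+2·(-1.507067)≈-5.165597; next y=-1/10·0.386701+1/4·(-5.165597)≈-1.330069
n=11: y≈-1.330069, sp=-1, e=sp−y≈0.330069; I≈-8.275784, D=e−e_prev≈1.716771; u=0·0.330069+1/4·(-8.275784)+2·1.716771≈1.364595; next y=-1/10·(-1.330069)+1/4·1.364595≈0.474156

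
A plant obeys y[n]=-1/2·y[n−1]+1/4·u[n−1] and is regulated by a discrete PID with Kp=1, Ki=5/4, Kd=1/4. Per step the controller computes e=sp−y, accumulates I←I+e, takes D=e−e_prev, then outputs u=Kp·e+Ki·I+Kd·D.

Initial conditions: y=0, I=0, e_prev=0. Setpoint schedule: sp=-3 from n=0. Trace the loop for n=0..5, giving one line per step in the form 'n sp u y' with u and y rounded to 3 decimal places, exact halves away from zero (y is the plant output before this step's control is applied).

0 -3 -7.500 0.000
1 -3 -5.813 -1.875
2 -3 -11.086 -0.516
3 -3 -8.856 -2.514
4 -3 -13.855 -0.957
5 -3 -10.950 -2.985

(exact arithmetic carried between steps; '≈' marks a value shown rounded to 6 d.p. or computed from one; I and e_prev carry over from the previous line; the table rounds u and y to 3 d.p., halves away from zero)
n=0: y=0, sp=-3, e=sp−y=-3; I=-3, D=e−e_prev=-3; u=1·(-3)+5/4·(-3)+1/4·(-3)=-7.5; next y=-1/2·0+1/4·(-7.5)=-1.875
n=1: y=-1.875, sp=-3, e=sp−y=-1.125; I=-4.125, D=e−e_prev=1.875; u=1·(-1.125)+5/4·(-4.125)+1/4·1.875=-5.8125; next y=-1/2·(-1.875)+1/4·(-5.8125)=-0.515625
n=2: y=-0.515625, sp=-3, e=sp−y=-2.484375; I=-6.609375, D=e−e_prev=-1.359375; u=1·(-2.484375)+5/4·(-6.609375)+1/4·(-1.359375)≈-11.085938; next y=-1/2·(-0.515625)+1/4·(-11.085938)≈-2.513672
n=3: y≈-2.513672, sp=-3, e=sp−y≈-0.486328; I≈-7.095703, D=e−e_prev≈1.998047; u=1·(-0.486328)+5/4·(-7.095703)+1/4·1.998047≈-8.856445; next y=-1/2·(-2.513672)+1/4·(-8.856445)≈-0.957275
n=4: y≈-0.957275, sp=-3, e=sp−y≈-2.042725; I≈-9.138428, D=e−e_prev≈-1.556396; u=1·(-2.042725)+5/4·(-9.138428)+1/4·(-1.556396)≈-13.854858; next y=-1/2·(-0.957275)+1/4·(-13.854858)≈-2.985077
n=5: y≈-2.985077, sp=-3, e=sp−y≈-0.014923; I≈-9.153351, D=e−e_prev≈2.027802; u=1·(-0.014923)+5/4·(-9.153351)+1/4·2.027802≈-10.949661; next y=-1/2·(-2.985077)+1/4·(-10.949661)≈-1.244877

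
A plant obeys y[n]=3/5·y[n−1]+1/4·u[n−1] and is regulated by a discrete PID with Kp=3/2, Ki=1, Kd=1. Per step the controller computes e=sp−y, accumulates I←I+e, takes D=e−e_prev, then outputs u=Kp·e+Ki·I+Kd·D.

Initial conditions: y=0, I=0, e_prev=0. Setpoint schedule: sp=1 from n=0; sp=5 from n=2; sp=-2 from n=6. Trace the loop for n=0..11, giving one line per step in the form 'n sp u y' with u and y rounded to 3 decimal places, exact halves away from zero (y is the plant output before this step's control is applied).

(exact arithmetic carried between steps; '≈' marks a value shown rounded to 6 d.p. or computed from one; I and e_prev carry over from the previous line; the table rounds u and y to 3 d.p., halves away from zero)
n=0: y=0, sp=1, e=sp−y=1; I=1, D=e−e_prev=1; u=3/2·1+1·1+1·1=3.5; next y=3/5·0+1/4·3.5=0.875
n=1: y=0.875, sp=1, e=sp−y=0.125; I=1.125, D=e−e_prev=-0.875; u=3/2·0.125+1·1.125+1·(-0.875)=0.4375; next y=3/5·0.875+1/4·0.4375=0.634375
n=2: y=0.634375, sp=5, e=sp−y=4.365625; I=5.490625, D=e−e_prev=4.240625; u=3/2·4.365625+1·5.490625+1·4.240625≈16.279688; next y=3/5·0.634375+1/4·16.279688≈4.450547
n=3: y≈4.450547, sp=5, e=sp−y≈0.549453; I≈6.040078, D=e−e_prev≈-3.816172; u=3/2·0.549453+1·6.040078+1·(-3.816172)≈3.048086; next y=3/5·4.450547+1/4·3.048086≈3.432350
n=4: y≈3.432350, sp=5, e=sp−y≈1.567650; I≈7.607729, D=e−e_prev≈1.018197; u=3/2·1.567650+1·7.607729+1·1.018197≈10.977401; next y=3/5·3.432350+1/4·10.977401≈4.803760
n=5: y≈4.803760, sp=5, e=sp−y≈0.196240; I≈7.803968, D=e−e_prev≈-1.371410; u=3/2·0.196240+1·7.803968+1·(-1.371410)≈6.726918; next y=3/5·4.803760+1/4·6.726918≈4.563986
n=6: y≈4.563986, sp=-2, e=sp−y≈-6.563986; I≈1.239983, D=e−e_prev≈-6.760225; u=3/2·(-6.563986)+1·1.239983+1·(-6.760225)≈-15.366221; next y=3/5·4.563986+1/4·(-15.366221)≈-1.103164
n=7: y≈-1.103164, sp=-2, e=sp−y≈-0.896836; I≈0.343147, D=e−e_prev≈5.667149; u=3/2·(-0.896836)+1·0.343147+1·5.667149≈4.665042; next y=3/5·(-1.103164)+1/4·4.665042≈0.504362
n=8: y≈0.504362, sp=-2, e=sp−y≈-2.504362; I≈-2.161215, D=e−e_prev≈-1.607526; u=3/2·(-2.504362)+1·(-2.161215)+1·(-1.607526)≈-7.525285; next y=3/5·0.504362+1/4·(-7.525285)≈-1.578704
n=9: y≈-1.578704, sp=-2, e=sp−y≈-0.421296; I≈-2.582512, D=e−e_prev≈2.083066; u=3/2·(-0.421296)+1·(-2.582512)+1·2.083066≈-1.131390; next y=3/5·(-1.578704)+1/4·(-1.131390)≈-1.230070
n=10: y≈-1.230070, sp=-2, e=sp−y≈-0.769930; I≈-3.352442, D=e−e_prev≈-0.348634; u=3/2·(-0.769930)+1·(-3.352442)+1·(-0.348634)≈-4.855971; next y=3/5·(-1.230070)+1/4·(-4.855971)≈-1.952035
n=11: y≈-1.952035, sp=-2, e=sp−y≈-0.047965; I≈-3.400407, D=e−e_prev≈0.721965; u=3/2·(-0.047965)+1·(-3.400407)+1·0.721965≈-2.750390; next y=3/5·(-1.952035)+1/4·(-2.750390)≈-1.858818

0 1 3.500 0.000
1 1 0.438 0.875
2 5 16.280 0.634
3 5 3.048 4.451
4 5 10.977 3.432
5 5 6.727 4.804
6 -2 -15.366 4.564
7 -2 4.665 -1.103
8 -2 -7.525 0.504
9 -2 -1.131 -1.579
10 -2 -4.856 -1.230
11 -2 -2.750 -1.952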